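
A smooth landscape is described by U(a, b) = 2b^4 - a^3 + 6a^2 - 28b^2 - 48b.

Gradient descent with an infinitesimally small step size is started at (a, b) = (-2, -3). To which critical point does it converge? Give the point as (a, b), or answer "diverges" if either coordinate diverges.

(0, -2)

U is separable, so gradient descent decouples: a follows -∂U/∂a, b follows -∂U/∂b.
∂U/∂a = -3a(a - 4); at a=-2 this is -36, so a increases.
∂U/∂b = 8(b - 3)(b + 1)(b + 2); at b=-3 this is -96, so b increases.
a converges to its nearest critical value 0 (a local min of the a-part); b converges to -2. The iterate converges to (0, -2).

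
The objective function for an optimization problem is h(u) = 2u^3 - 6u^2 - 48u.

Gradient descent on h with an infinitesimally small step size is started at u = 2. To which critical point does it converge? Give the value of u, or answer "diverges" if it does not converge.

h'(u) = 6(u - 4)(u + 2), so h'(2) = -48.
Gradient descent moves in the -h' direction, i.e. u is increasing.
The nearest critical point in that direction is u = 4, where h'' = 36 > 0 (a local minimum). The iterate converges there.

4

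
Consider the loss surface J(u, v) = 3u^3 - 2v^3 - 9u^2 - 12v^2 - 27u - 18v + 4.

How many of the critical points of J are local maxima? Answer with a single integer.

J separates as a function of u plus a function of v, so ∇J=0 decouples.
∂J/∂u = 9(u - 3)(u + 1) = 0 at u ∈ {-1, 3}; ∂J/∂v = -6(v + 1)(v + 3) = 0 at v ∈ {-3, -1}.
The Hessian is diagonal: diag(J_uu, J_vv). Second derivatives: J_uu(-1)=-36, J_uu(3)=36; J_vv(-3)=12, J_vv(-1)=-12.
Local maxima occur where both diagonal entries negative: (-1, -1). Count: 1.

1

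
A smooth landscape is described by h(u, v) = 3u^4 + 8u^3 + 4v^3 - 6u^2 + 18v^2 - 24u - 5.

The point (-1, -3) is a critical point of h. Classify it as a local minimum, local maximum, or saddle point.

local maximum

The mixed partial ∂²h/∂u∂v is 0, so the Hessian at any point is diag(h_uu, h_vv) = diag(12(3u^2 + 4u - 1), 12(2v + 3)).
At (-1, -3): H = diag(-24, -36).
Both eigenvalues are negative, so H is negative definite: a local maximum.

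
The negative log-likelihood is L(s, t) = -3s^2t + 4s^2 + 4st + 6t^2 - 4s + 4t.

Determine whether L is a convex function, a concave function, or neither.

The term -3s^2t is cubic, so the Hessian is not constant.
∂²L/∂s² = -6t + 8, which takes both signs as t varies (negative for sufficiently large t). A diagonal entry of the Hessian changing sign means the Hessian is neither positive- nor negative-semidefinite on all of R^2.

neither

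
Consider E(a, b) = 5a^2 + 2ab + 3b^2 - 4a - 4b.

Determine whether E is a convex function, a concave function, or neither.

E is quadratic, so its Hessian is the constant matrix H = [[10, 2], [2, 6]].
det(H) = 56, tr(H) = 16.
det(H) > 0 and tr(H) > 0, so H is positive definite everywhere: convex.

convex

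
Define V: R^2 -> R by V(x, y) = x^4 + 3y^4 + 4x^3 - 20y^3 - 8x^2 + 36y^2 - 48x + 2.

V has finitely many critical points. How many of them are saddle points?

V separates as a function of x plus a function of y, so ∇V=0 decouples.
∂V/∂x = 4(x - 2)(x + 2)(x + 3) = 0 at x ∈ {-3, -2, 2}; ∂V/∂y = 12y(y - 3)(y - 2) = 0 at y ∈ {0, 2, 3}.
The Hessian is diagonal: diag(V_xx, V_yy). Second derivatives: V_xx(-3)=20, V_xx(-2)=-16, V_xx(2)=80; V_yy(0)=72, V_yy(2)=-24, V_yy(3)=36.
Saddle points occur where the two diagonal entries have opposite signs: (-3, 2), (-2, 0), (-2, 3), (2, 2). Count: 4.

4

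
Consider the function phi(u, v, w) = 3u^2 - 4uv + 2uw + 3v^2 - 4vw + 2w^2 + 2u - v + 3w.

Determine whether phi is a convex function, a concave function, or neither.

phi is quadratic, so its Hessian is the constant matrix H = [[6, -4, 2], [-4, 6, -4], [2, -4, 4]].
Leading principal minors: 6, 20, 24.
All positive ⇒ H ≻ 0 ⇒ convex.

convex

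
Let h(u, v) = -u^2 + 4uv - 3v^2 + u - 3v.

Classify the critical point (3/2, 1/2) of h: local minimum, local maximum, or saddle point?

saddle point

The Hessian of h is constant: H = [[-2, 4], [4, -6]].
det(H) = (-2)·(-6) − 4² = -4.
Since det(H) < 0, H is indefinite and the critical point is a saddle point.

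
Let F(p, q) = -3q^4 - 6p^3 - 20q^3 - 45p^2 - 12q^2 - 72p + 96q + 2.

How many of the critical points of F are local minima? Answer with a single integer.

1

F separates as a function of p plus a function of q, so ∇F=0 decouples.
∂F/∂p = -18(p + 1)(p + 4) = 0 at p ∈ {-4, -1}; ∂F/∂q = -12(q - 1)(q + 2)(q + 4) = 0 at q ∈ {-4, -2, 1}.
The Hessian is diagonal: diag(F_pp, F_qq). Second derivatives: F_pp(-4)=54, F_pp(-1)=-54; F_qq(-4)=-120, F_qq(-2)=72, F_qq(1)=-180.
Local minima occur where both diagonal entries positive: (-4, -2). Count: 1.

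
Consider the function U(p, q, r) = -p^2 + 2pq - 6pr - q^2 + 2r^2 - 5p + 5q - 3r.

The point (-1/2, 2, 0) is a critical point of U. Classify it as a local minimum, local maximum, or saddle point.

saddle point

The Hessian is constant: H = [[-2, 2, -6], [2, -2, 0], [-6, 0, 4]].
Leading principal minors: Δ₁ = -2, Δ₂ = 0, Δ₃ = 72.
The minors fit neither the all-positive nor the alternating-sign pattern, so H is indefinite: a saddle point.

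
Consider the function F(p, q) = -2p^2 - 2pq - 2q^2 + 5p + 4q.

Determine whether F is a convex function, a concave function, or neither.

F is quadratic, so its Hessian is the constant matrix H = [[-4, -2], [-2, -4]].
det(H) = 12, tr(H) = -8.
det(H) > 0 and tr(H) < 0, so H is negative definite everywhere: concave.

concave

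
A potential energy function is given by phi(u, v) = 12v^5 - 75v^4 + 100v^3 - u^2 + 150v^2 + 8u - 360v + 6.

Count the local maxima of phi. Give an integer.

2

phi separates as a function of u plus a function of v, so ∇phi=0 decouples.
∂phi/∂u = -2(u - 4) = 0 at u ∈ {4}; ∂phi/∂v = 60(v - 3)(v - 2)(v - 1)(v + 1) = 0 at v ∈ {-1, 1, 2, 3}.
The Hessian is diagonal: diag(phi_uu, phi_vv). Second derivatives: phi_uu(4)=-2; phi_vv(-1)=-1440, phi_vv(1)=240, phi_vv(2)=-180, phi_vv(3)=480.
Local maxima occur where both diagonal entries negative: (4, -1), (4, 2). Count: 2.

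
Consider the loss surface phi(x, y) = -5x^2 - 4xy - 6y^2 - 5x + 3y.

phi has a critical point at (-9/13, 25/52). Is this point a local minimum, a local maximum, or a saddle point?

The Hessian of phi is constant: H = [[-10, -4], [-4, -12]].
det(H) = (-10)·(-12) − (-4)² = 104.
det(H) > 0 and tr(H) = -22 < 0, so H is negative definite and the point is a local maximum.

local maximum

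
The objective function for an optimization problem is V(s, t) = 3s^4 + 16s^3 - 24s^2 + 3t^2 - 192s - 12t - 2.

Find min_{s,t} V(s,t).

V(s,t) separates as P(s) + Q(t) − 2, so its minimum is min P + min Q − 2.
P'(s) = 12(s - 2)(s + 2)(s + 4) vanishes at s ∈ {-4, -2, 2}; Q'(t) = 6(t - 2) vanishes at t ∈ {2}.
Local minima of P (where P''>0): P(-4)=128, P(2)=-304. Local minima of Q: Q(2)=-12.
So the global minimum of V is P(2) + Q(2) − 2 = -304 − 12 − 2 = -318, attained at (2, 2).

-318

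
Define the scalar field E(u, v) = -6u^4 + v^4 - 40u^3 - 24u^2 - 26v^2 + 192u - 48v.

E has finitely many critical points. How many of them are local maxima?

E separates as a function of u plus a function of v, so ∇E=0 decouples.
∂E/∂u = -24(u - 1)(u + 2)(u + 4) = 0 at u ∈ {-4, -2, 1}; ∂E/∂v = 4(v - 4)(v + 1)(v + 3) = 0 at v ∈ {-3, -1, 4}.
The Hessian is diagonal: diag(E_uu, E_vv). Second derivatives: E_uu(-4)=-240, E_uu(-2)=144, E_uu(1)=-360; E_vv(-3)=56, E_vv(-1)=-40, E_vv(4)=140.
Local maxima occur where both diagonal entries negative: (-4, -1), (1, -1). Count: 2.

2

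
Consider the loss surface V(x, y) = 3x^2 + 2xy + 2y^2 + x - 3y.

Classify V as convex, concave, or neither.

convex

V is quadratic, so its Hessian is the constant matrix H = [[6, 2], [2, 4]].
det(H) = 20, tr(H) = 10.
det(H) > 0 and tr(H) > 0, so H is positive definite everywhere: convex.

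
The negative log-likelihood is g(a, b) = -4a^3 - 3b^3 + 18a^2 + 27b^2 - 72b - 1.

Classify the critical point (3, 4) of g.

local maximum

The mixed partial ∂²g/∂a∂b is 0, so the Hessian at any point is diag(g_aa, g_bb) = diag(12(-2a + 3), 18(-b + 3)).
At (3, 4): H = diag(-36, -18).
Both eigenvalues are negative, so H is negative definite: a local maximum.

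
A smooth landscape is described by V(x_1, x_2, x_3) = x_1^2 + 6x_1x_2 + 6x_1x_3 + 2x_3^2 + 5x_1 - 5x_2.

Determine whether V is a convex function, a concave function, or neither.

V is quadratic, so its Hessian is the constant matrix H = [[2, 6, 6], [6, 0, 0], [6, 0, 4]].
Leading principal minors: 2, -36, -144.
Neither pattern holds ⇒ H is indefinite ⇒ neither convex nor concave.

neither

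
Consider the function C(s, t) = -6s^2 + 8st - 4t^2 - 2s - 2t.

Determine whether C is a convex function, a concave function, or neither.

concave

C is quadratic, so its Hessian is the constant matrix H = [[-12, 8], [8, -8]].
det(H) = 32, tr(H) = -20.
det(H) > 0 and tr(H) < 0, so H is negative definite everywhere: concave.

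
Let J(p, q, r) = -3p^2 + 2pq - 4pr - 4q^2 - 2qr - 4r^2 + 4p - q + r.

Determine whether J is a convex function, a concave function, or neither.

concave

J is quadratic, so its Hessian is the constant matrix H = [[-6, 2, -4], [2, -8, -2], [-4, -2, -8]].
Leading principal minors: -6, 44, -168.
Signs alternate −, +, − ⇒ H ≺ 0 ⇒ concave.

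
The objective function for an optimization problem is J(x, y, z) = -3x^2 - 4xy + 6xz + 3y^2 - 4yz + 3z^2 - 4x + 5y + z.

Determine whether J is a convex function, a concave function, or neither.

J is quadratic, so its Hessian is the constant matrix H = [[-6, -4, 6], [-4, 6, -4], [6, -4, 6]].
Leading principal minors: -6, -52, -240.
Neither pattern holds ⇒ H is indefinite ⇒ neither convex nor concave.

neither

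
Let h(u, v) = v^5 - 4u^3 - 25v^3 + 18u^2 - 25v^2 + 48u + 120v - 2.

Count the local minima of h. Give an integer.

2

h separates as a function of u plus a function of v, so ∇h=0 decouples.
∂h/∂u = -12(u - 4)(u + 1) = 0 at u ∈ {-1, 4}; ∂h/∂v = 5(v - 4)(v - 1)(v + 2)(v + 3) = 0 at v ∈ {-3, -2, 1, 4}.
The Hessian is diagonal: diag(h_uu, h_vv). Second derivatives: h_uu(-1)=60, h_uu(4)=-60; h_vv(-3)=-140, h_vv(-2)=90, h_vv(1)=-180, h_vv(4)=630.
Local minima occur where both diagonal entries positive: (-1, -2), (-1, 4). Count: 2.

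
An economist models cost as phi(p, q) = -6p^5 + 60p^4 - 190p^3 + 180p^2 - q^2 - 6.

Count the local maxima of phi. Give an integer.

2

phi separates as a function of p plus a function of q, so ∇phi=0 decouples.
∂phi/∂p = -30p(p - 4)(p - 3)(p - 1) = 0 at p ∈ {0, 1, 3, 4}; ∂phi/∂q = -2q = 0 at q ∈ {0}.
The Hessian is diagonal: diag(phi_pp, phi_qq). Second derivatives: phi_pp(0)=360, phi_pp(1)=-180, phi_pp(3)=180, phi_pp(4)=-360; phi_qq(0)=-2.
Local maxima occur where both diagonal entries negative: (1, 0), (4, 0). Count: 2.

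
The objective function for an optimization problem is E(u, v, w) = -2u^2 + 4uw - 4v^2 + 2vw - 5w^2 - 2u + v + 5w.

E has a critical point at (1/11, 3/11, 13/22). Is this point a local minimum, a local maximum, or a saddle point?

local maximum

The Hessian is constant: H = [[-4, 0, 4], [0, -8, 2], [4, 2, -10]].
Leading principal minors: Δ₁ = -4, Δ₂ = 32, Δ₃ = -176.
The minors alternate sign starting negative (−, +, −), so H is negative definite: a local maximum.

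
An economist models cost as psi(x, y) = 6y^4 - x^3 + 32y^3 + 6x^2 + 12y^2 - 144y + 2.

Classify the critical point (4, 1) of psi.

The mixed partial ∂²psi/∂x∂y is 0, so the Hessian at any point is diag(psi_xx, psi_yy) = diag(6(-x + 2), 24(3y^2 + 8y + 1)).
At (4, 1): H = diag(-12, 288).
The eigenvalues have opposite signs, so H is indefinite: a saddle point.

saddle point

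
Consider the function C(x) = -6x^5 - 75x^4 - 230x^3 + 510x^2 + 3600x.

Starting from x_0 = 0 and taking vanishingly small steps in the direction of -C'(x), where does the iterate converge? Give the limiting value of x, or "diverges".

C'(x) = -30(x - 2)(x + 3)(x + 4)(x + 5), so C'(0) = 3600.
Gradient descent moves in the -C' direction, i.e. x is decreasing.
The nearest critical point in that direction is x = -3, where C'' = 300 > 0 (a local minimum). The iterate converges there.

-3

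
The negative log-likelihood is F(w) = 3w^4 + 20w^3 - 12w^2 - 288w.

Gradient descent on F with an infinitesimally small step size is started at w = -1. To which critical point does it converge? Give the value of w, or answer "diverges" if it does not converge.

F'(w) = 12(w - 2)(w + 3)(w + 4), so F'(-1) = -216.
Gradient descent moves in the -F' direction, i.e. w is increasing.
The nearest critical point in that direction is w = 2, where F'' = 360 > 0 (a local minimum). The iterate converges there.

2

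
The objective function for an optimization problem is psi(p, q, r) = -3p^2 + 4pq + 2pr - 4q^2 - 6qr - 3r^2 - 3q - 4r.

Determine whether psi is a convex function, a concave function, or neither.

concave

psi is quadratic, so its Hessian is the constant matrix H = [[-6, 4, 2], [4, -8, -6], [2, -6, -6]].
Leading principal minors: -6, 32, -40.
Signs alternate −, +, − ⇒ H ≺ 0 ⇒ concave.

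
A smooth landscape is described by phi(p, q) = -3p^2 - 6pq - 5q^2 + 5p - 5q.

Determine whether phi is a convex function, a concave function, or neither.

phi is quadratic, so its Hessian is the constant matrix H = [[-6, -6], [-6, -10]].
det(H) = 24, tr(H) = -16.
det(H) > 0 and tr(H) < 0, so H is negative definite everywhere: concave.

concave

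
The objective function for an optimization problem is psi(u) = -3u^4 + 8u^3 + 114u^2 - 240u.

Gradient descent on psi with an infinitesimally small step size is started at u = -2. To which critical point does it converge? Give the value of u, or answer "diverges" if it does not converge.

psi'(u) = -12(u - 5)(u - 1)(u + 4), so psi'(-2) = -504.
Gradient descent moves in the -psi' direction, i.e. u is increasing.
The nearest critical point in that direction is u = 1, where psi'' = 240 > 0 (a local minimum). The iterate converges there.

1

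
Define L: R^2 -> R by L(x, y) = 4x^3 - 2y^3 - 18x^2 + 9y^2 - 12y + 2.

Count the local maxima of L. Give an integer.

1

L separates as a function of x plus a function of y, so ∇L=0 decouples.
∂L/∂x = 12x(x - 3) = 0 at x ∈ {0, 3}; ∂L/∂y = -6(y - 2)(y - 1) = 0 at y ∈ {1, 2}.
The Hessian is diagonal: diag(L_xx, L_yy). Second derivatives: L_xx(0)=-36, L_xx(3)=36; L_yy(1)=6, L_yy(2)=-6.
Local maxima occur where both diagonal entries negative: (0, 2). Count: 1.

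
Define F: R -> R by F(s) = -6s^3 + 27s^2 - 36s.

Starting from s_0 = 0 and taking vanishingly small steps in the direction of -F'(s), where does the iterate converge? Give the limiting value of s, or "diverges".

F'(s) = -18(s - 2)(s - 1), so F'(0) = -36.
Gradient descent moves in the -F' direction, i.e. s is increasing.
The nearest critical point in that direction is s = 1, where F'' = 18 > 0 (a local minimum). The iterate converges there.

1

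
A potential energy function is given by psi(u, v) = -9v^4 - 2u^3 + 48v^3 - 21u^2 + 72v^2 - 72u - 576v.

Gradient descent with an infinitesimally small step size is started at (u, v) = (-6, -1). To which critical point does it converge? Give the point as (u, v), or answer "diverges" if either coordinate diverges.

psi is separable, so gradient descent decouples: u follows -∂psi/∂u, v follows -∂psi/∂v.
∂psi/∂u = -6(u + 3)(u + 4); at u=-6 this is -36, so u increases.
∂psi/∂v = -36(v - 4)(v - 2)(v + 2); at v=-1 this is -540, so v increases.
u converges to its nearest critical value -4 (a local min of the u-part); v converges to 2. The iterate converges to (-4, 2).

(-4, 2)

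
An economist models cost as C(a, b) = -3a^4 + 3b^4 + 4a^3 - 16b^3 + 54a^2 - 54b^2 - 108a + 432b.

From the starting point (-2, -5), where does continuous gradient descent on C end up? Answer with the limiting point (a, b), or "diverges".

C is separable, so gradient descent decouples: a follows -∂C/∂a, b follows -∂C/∂b.
∂C/∂a = -12(a - 3)(a - 1)(a + 3); at a=-2 this is -180, so a increases.
∂C/∂b = 12(b - 4)(b - 3)(b + 3); at b=-5 this is -1728, so b increases.
a converges to its nearest critical value 1 (a local min of the a-part); b converges to -3. The iterate converges to (1, -3).

(1, -3)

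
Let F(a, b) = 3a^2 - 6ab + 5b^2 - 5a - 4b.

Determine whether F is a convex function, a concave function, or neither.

F is quadratic, so its Hessian is the constant matrix H = [[6, -6], [-6, 10]].
det(H) = 24, tr(H) = 16.
det(H) > 0 and tr(H) > 0, so H is positive definite everywhere: convex.

convex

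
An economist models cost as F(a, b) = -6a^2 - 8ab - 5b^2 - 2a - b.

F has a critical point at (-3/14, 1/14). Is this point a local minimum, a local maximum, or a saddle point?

local maximum

The Hessian of F is constant: H = [[-12, -8], [-8, -10]].
det(H) = (-12)·(-10) − (-8)² = 56.
det(H) > 0 and tr(H) = -22 < 0, so H is negative definite and the point is a local maximum.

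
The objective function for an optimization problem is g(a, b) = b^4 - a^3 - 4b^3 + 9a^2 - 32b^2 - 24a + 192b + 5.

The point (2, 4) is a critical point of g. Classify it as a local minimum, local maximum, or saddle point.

The mixed partial ∂²g/∂a∂b is 0, so the Hessian at any point is diag(g_aa, g_bb) = diag(6(-a + 3), 4(3b^2 - 6b - 16)).
At (2, 4): H = diag(6, 32).
Both eigenvalues are positive, so H is positive definite: a local minimum.

local minimum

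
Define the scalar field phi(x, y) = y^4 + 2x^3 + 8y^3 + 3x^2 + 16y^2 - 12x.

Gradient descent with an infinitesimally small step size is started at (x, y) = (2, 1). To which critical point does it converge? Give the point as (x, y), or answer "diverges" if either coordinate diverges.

(1, 0)

phi is separable, so gradient descent decouples: x follows -∂phi/∂x, y follows -∂phi/∂y.
∂phi/∂x = 6(x - 1)(x + 2); at x=2 this is 24, so x decreases.
∂phi/∂y = 4y(y + 2)(y + 4); at y=1 this is 60, so y decreases.
x converges to its nearest critical value 1 (a local min of the x-part); y converges to 0. The iterate converges to (1, 0).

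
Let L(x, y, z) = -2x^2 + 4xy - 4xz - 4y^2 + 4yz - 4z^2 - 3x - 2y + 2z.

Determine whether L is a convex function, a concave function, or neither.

concave

L is quadratic, so its Hessian is the constant matrix H = [[-4, 4, -4], [4, -8, 4], [-4, 4, -8]].
Leading principal minors: -4, 16, -64.
Signs alternate −, +, − ⇒ H ≺ 0 ⇒ concave.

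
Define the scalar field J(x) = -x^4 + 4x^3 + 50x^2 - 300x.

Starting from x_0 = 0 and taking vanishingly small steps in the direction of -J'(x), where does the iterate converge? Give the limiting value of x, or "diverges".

J'(x) = -4(x - 5)(x - 3)(x + 5), so J'(0) = -300.
Gradient descent moves in the -J' direction, i.e. x is increasing.
The nearest critical point in that direction is x = 3, where J'' = 64 > 0 (a local minimum). The iterate converges there.

3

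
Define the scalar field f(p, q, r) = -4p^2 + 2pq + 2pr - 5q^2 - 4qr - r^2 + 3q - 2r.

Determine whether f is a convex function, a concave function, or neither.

concave

f is quadratic, so its Hessian is the constant matrix H = [[-8, 2, 2], [2, -10, -4], [2, -4, -2]].
Leading principal minors: -8, 76, -16.
Signs alternate −, +, − ⇒ H ≺ 0 ⇒ concave.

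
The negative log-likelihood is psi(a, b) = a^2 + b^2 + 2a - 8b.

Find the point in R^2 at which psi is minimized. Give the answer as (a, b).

(-1, 4)

psi(a,b) separates as P(a) + Q(b), so its minimum is min P + min Q.
P'(a) = 2a + 2 vanishes at a ∈ {-1}; Q'(b) = 2b - 8 vanishes at b ∈ {4}.
Local minima of P (where P''>0): P(-1)=-1. Local minima of Q: Q(4)=-16.
So the global minimum of psi is P(-1) + Q(4) = -1 − 16 = -17, attained at (-1, 4).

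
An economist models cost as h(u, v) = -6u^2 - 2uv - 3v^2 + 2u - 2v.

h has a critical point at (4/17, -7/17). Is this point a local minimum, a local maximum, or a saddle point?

local maximum

The Hessian of h is constant: H = [[-12, -2], [-2, -6]].
det(H) = (-12)·(-6) − (-2)² = 68.
det(H) > 0 and tr(H) = -18 < 0, so H is negative definite and the point is a local maximum.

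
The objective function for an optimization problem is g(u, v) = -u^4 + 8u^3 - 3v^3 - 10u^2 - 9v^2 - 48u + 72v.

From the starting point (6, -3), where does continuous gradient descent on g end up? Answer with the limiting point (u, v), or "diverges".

g is separable, so gradient descent decouples: u follows -∂g/∂u, v follows -∂g/∂v.
∂g/∂u = -4(u - 4)(u - 3)(u + 1); at u=6 this is -168, so u increases.
∂g/∂v = -9(v - 2)(v + 4); at v=-3 this is 45, so v decreases.
The u-coordinate has no critical point in that direction and runs off to infinity.

diverges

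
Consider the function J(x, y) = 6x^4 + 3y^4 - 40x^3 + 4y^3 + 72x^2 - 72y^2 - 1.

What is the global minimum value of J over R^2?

J(x,y) separates as P(x) + Q(y) − 1, so its minimum is min P + min Q − 1.
P'(x) = 24x(x - 3)(x - 2) vanishes at x ∈ {0, 2, 3}; Q'(y) = 12y(y - 3)(y + 4) vanishes at y ∈ {-4, 0, 3}.
Local minima of P (where P''>0): P(0)=0, P(3)=54. Local minima of Q: Q(-4)=-640, Q(3)=-297.
So the global minimum of J is P(0) + Q(-4) − 1 = 0 − 640 − 1 = -641, attained at (0, -4).

-641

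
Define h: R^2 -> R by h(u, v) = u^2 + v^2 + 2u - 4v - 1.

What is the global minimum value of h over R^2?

-6

h(u,v) separates as P(u) + Q(v) − 1, so its minimum is min P + min Q − 1.
P'(u) = 2u + 2 vanishes at u ∈ {-1}; Q'(v) = 2v - 4 vanishes at v ∈ {2}.
Local minima of P (where P''>0): P(-1)=-1. Local minima of Q: Q(2)=-4.
So the global minimum of h is P(-1) + Q(2) − 1 = -1 − 4 − 1 = -6, attained at (-1, 2).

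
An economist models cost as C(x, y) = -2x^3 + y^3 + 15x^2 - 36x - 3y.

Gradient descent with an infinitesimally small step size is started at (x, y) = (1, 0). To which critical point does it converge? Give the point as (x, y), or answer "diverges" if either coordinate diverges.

(2, 1)

C is separable, so gradient descent decouples: x follows -∂C/∂x, y follows -∂C/∂y.
∂C/∂x = -6(x - 3)(x - 2); at x=1 this is -12, so x increases.
∂C/∂y = 3(y - 1)(y + 1); at y=0 this is -3, so y increases.
x converges to its nearest critical value 2 (a local min of the x-part); y converges to 1. The iterate converges to (2, 1).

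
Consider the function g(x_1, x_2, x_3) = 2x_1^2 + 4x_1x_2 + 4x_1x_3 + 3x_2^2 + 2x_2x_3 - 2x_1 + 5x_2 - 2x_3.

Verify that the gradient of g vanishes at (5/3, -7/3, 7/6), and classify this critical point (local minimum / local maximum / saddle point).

∇g = (4x_1 + 4x_2 + 4x_3 - 2, 4x_1 + 6x_2 + 2x_3 + 5, 4x_1 + 2x_2 - 2); substituting (5/3, -7/3, 7/6) gives ∇g = (0, 0, 0), so (5/3, -7/3, 7/6) is indeed a critical point.
The Hessian is constant: H = [[4, 4, 4], [4, 6, 2], [4, 2, 0]].
Leading principal minors: Δ₁ = 4, Δ₂ = 8, Δ₃ = -48.
The minors fit neither the all-positive nor the alternating-sign pattern, so H is indefinite: a saddle point.

saddle point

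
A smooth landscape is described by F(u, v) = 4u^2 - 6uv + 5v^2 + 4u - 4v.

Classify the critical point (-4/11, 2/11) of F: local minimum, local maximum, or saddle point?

The Hessian of F is constant: H = [[8, -6], [-6, 10]].
det(H) = 8·10 − (-6)² = 44.
det(H) > 0 and tr(H) = 18 > 0, so H is positive definite and the point is a local minimum.

local minimum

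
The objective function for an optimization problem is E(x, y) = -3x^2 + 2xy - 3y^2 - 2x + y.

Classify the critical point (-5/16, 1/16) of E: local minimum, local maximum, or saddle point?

The Hessian of E is constant: H = [[-6, 2], [2, -6]].
det(H) = (-6)·(-6) − 2² = 32.
det(H) > 0 and tr(H) = -12 < 0, so H is negative definite and the point is a local maximum.

local maximum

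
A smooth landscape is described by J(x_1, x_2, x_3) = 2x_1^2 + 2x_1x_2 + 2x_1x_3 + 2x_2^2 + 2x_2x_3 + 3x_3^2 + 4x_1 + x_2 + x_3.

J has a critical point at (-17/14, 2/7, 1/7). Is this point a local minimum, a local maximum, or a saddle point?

The Hessian is constant: H = [[4, 2, 2], [2, 4, 2], [2, 2, 6]].
Leading principal minors: Δ₁ = 4, Δ₂ = 12, Δ₃ = 56.
All leading minors are positive, so H is positive definite: a local minimum.

local minimum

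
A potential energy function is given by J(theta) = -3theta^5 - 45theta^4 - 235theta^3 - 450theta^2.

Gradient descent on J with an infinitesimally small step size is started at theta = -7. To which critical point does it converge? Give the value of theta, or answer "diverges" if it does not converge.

-5

J'(theta) = -15theta(theta + 3)(theta + 4)(theta + 5), so J'(-7) = -2520.
Gradient descent moves in the -J' direction, i.e. theta is increasing.
The nearest critical point in that direction is theta = -5, where J'' = 150 > 0 (a local minimum). The iterate converges there.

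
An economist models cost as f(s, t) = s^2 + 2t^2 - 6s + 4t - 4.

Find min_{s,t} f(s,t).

f(s,t) separates as P(s) + Q(t) − 4, so its minimum is min P + min Q − 4.
P'(s) = 2s - 6 vanishes at s ∈ {3}; Q'(t) = 4(t + 1) vanishes at t ∈ {-1}.
Local minima of P (where P''>0): P(3)=-9. Local minima of Q: Q(-1)=-2.
So the global minimum of f is P(3) + Q(-1) − 4 = -9 − 2 − 4 = -15, attained at (3, -1).

-15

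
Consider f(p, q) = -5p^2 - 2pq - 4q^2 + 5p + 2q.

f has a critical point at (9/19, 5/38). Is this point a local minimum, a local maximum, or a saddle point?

local maximum

The Hessian of f is constant: H = [[-10, -2], [-2, -8]].
det(H) = (-10)·(-8) − (-2)² = 76.
det(H) > 0 and tr(H) = -18 < 0, so H is negative definite and the point is a local maximum.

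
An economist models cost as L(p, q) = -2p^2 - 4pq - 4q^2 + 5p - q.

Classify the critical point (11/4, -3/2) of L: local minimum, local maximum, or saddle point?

local maximum

The Hessian of L is constant: H = [[-4, -4], [-4, -8]].
det(H) = (-4)·(-8) − (-4)² = 16.
det(H) > 0 and tr(H) = -12 < 0, so H is negative definite and the point is a local maximum.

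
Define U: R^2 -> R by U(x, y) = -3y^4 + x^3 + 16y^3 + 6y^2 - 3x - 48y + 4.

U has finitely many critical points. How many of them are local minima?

U separates as a function of x plus a function of y, so ∇U=0 decouples.
∂U/∂x = 3(x - 1)(x + 1) = 0 at x ∈ {-1, 1}; ∂U/∂y = -12(y - 4)(y - 1)(y + 1) = 0 at y ∈ {-1, 1, 4}.
The Hessian is diagonal: diag(U_xx, U_yy). Second derivatives: U_xx(-1)=-6, U_xx(1)=6; U_yy(-1)=-120, U_yy(1)=72, U_yy(4)=-180.
Local minima occur where both diagonal entries positive: (1, 1). Count: 1.

1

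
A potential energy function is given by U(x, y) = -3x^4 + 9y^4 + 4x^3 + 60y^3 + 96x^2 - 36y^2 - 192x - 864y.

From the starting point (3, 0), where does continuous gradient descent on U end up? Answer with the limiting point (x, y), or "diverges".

U is separable, so gradient descent decouples: x follows -∂U/∂x, y follows -∂U/∂y.
∂U/∂x = -12(x - 4)(x - 1)(x + 4); at x=3 this is 168, so x decreases.
∂U/∂y = 36(y - 2)(y + 3)(y + 4); at y=0 this is -864, so y increases.
x converges to its nearest critical value 1 (a local min of the x-part); y converges to 2. The iterate converges to (1, 2).

(1, 2)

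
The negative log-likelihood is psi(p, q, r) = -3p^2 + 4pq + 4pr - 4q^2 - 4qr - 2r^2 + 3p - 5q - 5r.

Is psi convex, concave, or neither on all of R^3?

psi is quadratic, so its Hessian is the constant matrix H = [[-6, 4, 4], [4, -8, -4], [4, -4, -4]].
Leading principal minors: -6, 32, -32.
Signs alternate −, +, − ⇒ H ≺ 0 ⇒ concave.

concave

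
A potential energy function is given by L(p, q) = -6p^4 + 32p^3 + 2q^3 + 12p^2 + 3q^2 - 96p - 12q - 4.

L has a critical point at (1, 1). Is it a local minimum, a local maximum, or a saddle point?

local minimum

The mixed partial ∂²L/∂p∂q is 0, so the Hessian at any point is diag(L_pp, L_qq) = diag(24(-3p^2 + 8p + 1), 6(2q + 1)).
At (1, 1): H = diag(144, 18).
Both eigenvalues are positive, so H is positive definite: a local minimum.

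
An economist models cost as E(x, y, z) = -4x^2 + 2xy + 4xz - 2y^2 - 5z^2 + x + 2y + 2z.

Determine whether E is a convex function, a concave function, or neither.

E is quadratic, so its Hessian is the constant matrix H = [[-8, 2, 4], [2, -4, 0], [4, 0, -10]].
Leading principal minors: -8, 28, -216.
Signs alternate −, +, − ⇒ H ≺ 0 ⇒ concave.

concave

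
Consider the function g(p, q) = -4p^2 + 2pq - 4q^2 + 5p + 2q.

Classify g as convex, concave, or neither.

g is quadratic, so its Hessian is the constant matrix H = [[-8, 2], [2, -8]].
det(H) = 60, tr(H) = -16.
det(H) > 0 and tr(H) < 0, so H is negative definite everywhere: concave.

concave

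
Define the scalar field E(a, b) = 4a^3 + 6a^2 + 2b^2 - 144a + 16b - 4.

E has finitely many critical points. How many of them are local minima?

1

E separates as a function of a plus a function of b, so ∇E=0 decouples.
∂E/∂a = 12(a - 3)(a + 4) = 0 at a ∈ {-4, 3}; ∂E/∂b = 4(b + 4) = 0 at b ∈ {-4}.
The Hessian is diagonal: diag(E_aa, E_bb). Second derivatives: E_aa(-4)=-84, E_aa(3)=84; E_bb(-4)=4.
Local minima occur where both diagonal entries positive: (3, -4). Count: 1.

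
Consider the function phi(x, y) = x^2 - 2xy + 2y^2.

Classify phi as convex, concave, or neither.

phi is quadratic, so its Hessian is the constant matrix H = [[2, -2], [-2, 4]].
det(H) = 4, tr(H) = 6.
det(H) > 0 and tr(H) > 0, so H is positive definite everywhere: convex.

convex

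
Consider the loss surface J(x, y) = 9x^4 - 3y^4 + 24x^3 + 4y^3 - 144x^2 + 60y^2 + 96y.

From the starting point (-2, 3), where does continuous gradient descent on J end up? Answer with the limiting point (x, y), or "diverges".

(-4, -1)

J is separable, so gradient descent decouples: x follows -∂J/∂x, y follows -∂J/∂y.
∂J/∂x = 36x(x - 2)(x + 4); at x=-2 this is 576, so x decreases.
∂J/∂y = -12(y - 4)(y + 1)(y + 2); at y=3 this is 240, so y decreases.
x converges to its nearest critical value -4 (a local min of the x-part); y converges to -1. The iterate converges to (-4, -1).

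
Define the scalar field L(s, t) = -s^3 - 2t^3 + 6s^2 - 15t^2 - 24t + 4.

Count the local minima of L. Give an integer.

L separates as a function of s plus a function of t, so ∇L=0 decouples.
∂L/∂s = -3s(s - 4) = 0 at s ∈ {0, 4}; ∂L/∂t = -6(t + 1)(t + 4) = 0 at t ∈ {-4, -1}.
The Hessian is diagonal: diag(L_ss, L_tt). Second derivatives: L_ss(0)=12, L_ss(4)=-12; L_tt(-4)=18, L_tt(-1)=-18.
Local minima occur where both diagonal entries positive: (0, -4). Count: 1.

1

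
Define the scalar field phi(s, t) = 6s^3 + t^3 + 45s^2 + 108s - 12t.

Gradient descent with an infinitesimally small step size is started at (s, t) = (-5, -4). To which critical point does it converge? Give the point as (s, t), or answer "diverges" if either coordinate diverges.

diverges

phi is separable, so gradient descent decouples: s follows -∂phi/∂s, t follows -∂phi/∂t.
∂phi/∂s = 18(s + 2)(s + 3); at s=-5 this is 108, so s decreases.
∂phi/∂t = 3(t - 2)(t + 2); at t=-4 this is 36, so t decreases.
The s-coordinate has no critical point in that direction and runs off to infinity.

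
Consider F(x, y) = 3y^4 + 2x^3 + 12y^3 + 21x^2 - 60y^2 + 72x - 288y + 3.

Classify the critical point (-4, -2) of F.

The mixed partial ∂²F/∂x∂y is 0, so the Hessian at any point is diag(F_xx, F_yy) = diag(6(2x + 7), 12(3y^2 + 6y - 10)).
At (-4, -2): H = diag(-6, -120).
Both eigenvalues are negative, so H is negative definite: a local maximum.

local maximum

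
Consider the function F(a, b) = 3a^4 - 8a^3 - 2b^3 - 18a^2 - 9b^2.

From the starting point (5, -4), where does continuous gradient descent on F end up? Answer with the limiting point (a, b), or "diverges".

(3, -3)

F is separable, so gradient descent decouples: a follows -∂F/∂a, b follows -∂F/∂b.
∂F/∂a = 12a(a - 3)(a + 1); at a=5 this is 720, so a decreases.
∂F/∂b = -6b(b + 3); at b=-4 this is -24, so b increases.
a converges to its nearest critical value 3 (a local min of the a-part); b converges to -3. The iterate converges to (3, -3).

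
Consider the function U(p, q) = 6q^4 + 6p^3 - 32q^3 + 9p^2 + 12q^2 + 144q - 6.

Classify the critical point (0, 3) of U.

local minimum

The mixed partial ∂²U/∂p∂q is 0, so the Hessian at any point is diag(U_pp, U_qq) = diag(18(2p + 1), 24(3q^2 - 8q + 1)).
At (0, 3): H = diag(18, 96).
Both eigenvalues are positive, so H is positive definite: a local minimum.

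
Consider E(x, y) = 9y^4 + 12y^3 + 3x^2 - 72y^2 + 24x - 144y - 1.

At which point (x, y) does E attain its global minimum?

E(x,y) separates as P(x) + Q(y) − 1, so its minimum is min P + min Q − 1.
P'(x) = 6x + 24 vanishes at x ∈ {-4}; Q'(y) = 36(y - 2)(y + 1)(y + 2) vanishes at y ∈ {-2, -1, 2}.
Local minima of P (where P''>0): P(-4)=-48. Local minima of Q: Q(-2)=48, Q(2)=-336.
So the global minimum of E is P(-4) + Q(2) − 1 = -48 − 336 − 1 = -385, attained at (-4, 2).

(-4, 2)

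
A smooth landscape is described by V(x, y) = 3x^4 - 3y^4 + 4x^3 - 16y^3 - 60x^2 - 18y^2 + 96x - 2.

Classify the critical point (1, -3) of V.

The mixed partial ∂²V/∂x∂y is 0, so the Hessian at any point is diag(V_xx, V_yy) = diag(12(3x^2 + 2x - 10), -12(3y^2 + 8y + 3)).
At (1, -3): H = diag(-60, -72).
Both eigenvalues are negative, so H is negative definite: a local maximum.

local maximum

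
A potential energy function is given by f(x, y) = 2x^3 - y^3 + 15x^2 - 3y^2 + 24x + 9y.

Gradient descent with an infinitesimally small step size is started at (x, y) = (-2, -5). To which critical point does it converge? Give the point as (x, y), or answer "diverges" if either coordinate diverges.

(-1, -3)

f is separable, so gradient descent decouples: x follows -∂f/∂x, y follows -∂f/∂y.
∂f/∂x = 6(x + 1)(x + 4); at x=-2 this is -12, so x increases.
∂f/∂y = -3(y - 1)(y + 3); at y=-5 this is -36, so y increases.
x converges to its nearest critical value -1 (a local min of the x-part); y converges to -3. The iterate converges to (-1, -3).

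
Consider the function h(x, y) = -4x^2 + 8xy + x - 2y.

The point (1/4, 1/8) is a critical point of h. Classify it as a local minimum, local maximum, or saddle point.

The Hessian of h is constant: H = [[-8, 8], [8, 0]].
det(H) = (-8)·0 − 8² = -64.
Since det(H) < 0, H is indefinite and the critical point is a saddle point.

saddle point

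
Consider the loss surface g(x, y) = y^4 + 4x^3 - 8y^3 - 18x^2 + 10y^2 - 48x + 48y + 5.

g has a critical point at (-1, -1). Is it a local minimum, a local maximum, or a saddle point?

The mixed partial ∂²g/∂x∂y is 0, so the Hessian at any point is diag(g_xx, g_yy) = diag(12(2x - 3), 4(3y^2 - 12y + 5)).
At (-1, -1): H = diag(-60, 80).
The eigenvalues have opposite signs, so H is indefinite: a saddle point.

saddle point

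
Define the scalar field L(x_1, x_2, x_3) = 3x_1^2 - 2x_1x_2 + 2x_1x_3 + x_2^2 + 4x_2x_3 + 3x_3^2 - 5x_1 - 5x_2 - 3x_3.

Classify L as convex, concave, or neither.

neither

L is quadratic, so its Hessian is the constant matrix H = [[6, -2, 2], [-2, 2, 4], [2, 4, 6]].
Leading principal minors: 6, 8, -88.
Neither pattern holds ⇒ H is indefinite ⇒ neither convex nor concave.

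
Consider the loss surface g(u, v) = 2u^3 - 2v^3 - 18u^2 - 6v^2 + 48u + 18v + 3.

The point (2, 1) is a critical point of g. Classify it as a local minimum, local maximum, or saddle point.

The mixed partial ∂²g/∂u∂v is 0, so the Hessian at any point is diag(g_uu, g_vv) = diag(12(u - 3), -12(v + 1)).
At (2, 1): H = diag(-12, -24).
Both eigenvalues are negative, so H is negative definite: a local maximum.

local maximum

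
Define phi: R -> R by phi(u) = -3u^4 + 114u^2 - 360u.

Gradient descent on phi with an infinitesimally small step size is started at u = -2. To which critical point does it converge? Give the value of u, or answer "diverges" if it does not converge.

2

phi'(u) = -12(u - 3)(u - 2)(u + 5), so phi'(-2) = -720.
Gradient descent moves in the -phi' direction, i.e. u is increasing.
The nearest critical point in that direction is u = 2, where phi'' = 84 > 0 (a local minimum). The iterate converges there.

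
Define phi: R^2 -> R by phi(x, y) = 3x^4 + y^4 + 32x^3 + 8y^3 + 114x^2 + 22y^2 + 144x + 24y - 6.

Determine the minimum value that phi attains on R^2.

-74

phi(x,y) separates as P(x) + Q(y) − 6, so its minimum is min P + min Q − 6.
P'(x) = 12(x + 1)(x + 3)(x + 4) vanishes at x ∈ {-4, -3, -1}; Q'(y) = 4(y + 1)(y + 2)(y + 3) vanishes at y ∈ {-3, -2, -1}.
Local minima of P (where P''>0): P(-4)=-32, P(-1)=-59. Local minima of Q: Q(-3)=-9, Q(-1)=-9.
So the global minimum of phi is P(-1) + Q(-3) − 6 = -59 − 9 − 6 = -74, attained at (-1, -3).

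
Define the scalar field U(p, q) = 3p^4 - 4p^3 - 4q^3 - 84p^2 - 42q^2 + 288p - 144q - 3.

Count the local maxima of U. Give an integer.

1

U separates as a function of p plus a function of q, so ∇U=0 decouples.
∂U/∂p = 12(p - 3)(p - 2)(p + 4) = 0 at p ∈ {-4, 2, 3}; ∂U/∂q = -12(q + 3)(q + 4) = 0 at q ∈ {-4, -3}.
The Hessian is diagonal: diag(U_pp, U_qq). Second derivatives: U_pp(-4)=504, U_pp(2)=-72, U_pp(3)=84; U_qq(-4)=12, U_qq(-3)=-12.
Local maxima occur where both diagonal entries negative: (2, -3). Count: 1.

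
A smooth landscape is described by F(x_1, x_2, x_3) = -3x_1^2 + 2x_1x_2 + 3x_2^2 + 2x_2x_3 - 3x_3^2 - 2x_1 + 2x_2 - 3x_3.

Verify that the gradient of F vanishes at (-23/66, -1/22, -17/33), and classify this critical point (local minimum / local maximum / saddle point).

saddle point

∇F = (-6x_1 + 2x_2 - 2, 2x_1 + 6x_2 + 2x_3 + 2, 2x_2 - 6x_3 - 3); substituting (-23/66, -1/22, -17/33) gives ∇F = (0, 0, 0), so (-23/66, -1/22, -17/33) is indeed a critical point.
The Hessian is constant: H = [[-6, 2, 0], [2, 6, 2], [0, 2, -6]].
Leading principal minors: Δ₁ = -6, Δ₂ = -40, Δ₃ = 264.
The minors fit neither the all-positive nor the alternating-sign pattern, so H is indefinite: a saddle point.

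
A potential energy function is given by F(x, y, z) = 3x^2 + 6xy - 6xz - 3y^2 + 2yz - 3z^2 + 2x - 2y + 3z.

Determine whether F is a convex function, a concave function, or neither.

F is quadratic, so its Hessian is the constant matrix H = [[6, 6, -6], [6, -6, 2], [-6, 2, -6]].
Leading principal minors: 6, -72, 480.
Neither pattern holds ⇒ H is indefinite ⇒ neither convex nor concave.

neither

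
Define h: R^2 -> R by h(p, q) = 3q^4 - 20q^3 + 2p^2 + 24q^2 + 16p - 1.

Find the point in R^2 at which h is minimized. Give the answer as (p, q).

h(p,q) separates as A(p) + B(q) − 1, so its minimum is min A + min B − 1.
A'(p) = 4p + 16 vanishes at p ∈ {-4}; B'(q) = 12q(q - 4)(q - 1) vanishes at q ∈ {0, 1, 4}.
Local minima of A (where A''>0): A(-4)=-32. Local minima of B: B(0)=0, B(4)=-128.
So the global minimum of h is A(-4) + B(4) − 1 = -32 − 128 − 1 = -161, attained at (-4, 4).

(-4, 4)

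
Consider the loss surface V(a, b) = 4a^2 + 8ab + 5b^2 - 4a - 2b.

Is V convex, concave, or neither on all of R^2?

convex

V is quadratic, so its Hessian is the constant matrix H = [[8, 8], [8, 10]].
det(H) = 16, tr(H) = 18.
det(H) > 0 and tr(H) > 0, so H is positive definite everywhere: convex.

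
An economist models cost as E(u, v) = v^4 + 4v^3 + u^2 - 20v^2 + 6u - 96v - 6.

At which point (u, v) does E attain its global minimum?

E(u,v) separates as P(u) + Q(v) − 6, so its minimum is min P + min Q − 6.
P'(u) = 2u + 6 vanishes at u ∈ {-3}; Q'(v) = 4(v - 3)(v + 2)(v + 4) vanishes at v ∈ {-4, -2, 3}.
Local minima of P (where P''>0): P(-3)=-9. Local minima of Q: Q(-4)=64, Q(3)=-279.
So the global minimum of E is P(-3) + Q(3) − 6 = -9 − 279 − 6 = -294, attained at (-3, 3).

(-3, 3)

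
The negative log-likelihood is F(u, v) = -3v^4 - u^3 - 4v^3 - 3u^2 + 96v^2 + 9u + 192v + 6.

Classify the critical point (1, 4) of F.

The mixed partial ∂²F/∂u∂v is 0, so the Hessian at any point is diag(F_uu, F_vv) = diag(-6(u + 1), 12(-3v^2 - 2v + 16)).
At (1, 4): H = diag(-12, -480).
Both eigenvalues are negative, so H is negative definite: a local maximum.

local maximum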